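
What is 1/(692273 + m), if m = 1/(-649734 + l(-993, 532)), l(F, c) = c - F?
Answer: 648209/448737589056 ≈ 1.4445e-6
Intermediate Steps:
m = -1/648209 (m = 1/(-649734 + (532 - 1*(-993))) = 1/(-649734 + (532 + 993)) = 1/(-649734 + 1525) = 1/(-648209) = -1/648209 ≈ -1.5427e-6)
1/(692273 + m) = 1/(692273 - 1/648209) = 1/(448737589056/648209) = 648209/448737589056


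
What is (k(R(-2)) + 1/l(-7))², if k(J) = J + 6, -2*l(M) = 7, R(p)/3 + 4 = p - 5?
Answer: 36481/49 ≈ 744.51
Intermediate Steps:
R(p) = -27 + 3*p (R(p) = -12 + 3*(p - 5) = -12 + 3*(-5 + p) = -12 + (-15 + 3*p) = -27 + 3*p)
l(M) = -7/2 (l(M) = -½*7 = -7/2)
k(J) = 6 + J
(k(R(-2)) + 1/l(-7))² = ((6 + (-27 + 3*(-2))) + 1/(-7/2))² = ((6 + (-27 - 6)) - 2/7)² = ((6 - 33) - 2/7)² = (-27 - 2/7)² = (-191/7)² = 36481/49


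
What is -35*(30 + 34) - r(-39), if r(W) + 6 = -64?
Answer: -2170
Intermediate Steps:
r(W) = -70 (r(W) = -6 - 64 = -70)
-35*(30 + 34) - r(-39) = -35*(30 + 34) - 1*(-70) = -35*64 + 70 = -2240 + 70 = -2170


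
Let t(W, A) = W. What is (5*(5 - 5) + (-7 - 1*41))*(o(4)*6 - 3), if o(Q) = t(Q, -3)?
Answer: -1008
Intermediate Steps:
o(Q) = Q
(5*(5 - 5) + (-7 - 1*41))*(o(4)*6 - 3) = (5*(5 - 5) + (-7 - 1*41))*(4*6 - 3) = (5*0 + (-7 - 41))*(24 - 3) = (0 - 48)*21 = -48*21 = -1008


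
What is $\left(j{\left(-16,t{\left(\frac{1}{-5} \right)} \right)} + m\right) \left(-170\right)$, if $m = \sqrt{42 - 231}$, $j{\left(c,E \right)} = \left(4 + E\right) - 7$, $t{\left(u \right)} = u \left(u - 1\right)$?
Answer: $\frac{2346}{5} - 510 i \sqrt{21} \approx 469.2 - 2337.1 i$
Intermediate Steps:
$t{\left(u \right)} = u \left(-1 + u\right)$
$j{\left(c,E \right)} = -3 + E$
$m = 3 i \sqrt{21}$ ($m = \sqrt{-189} = 3 i \sqrt{21} \approx 13.748 i$)
$\left(j{\left(-16,t{\left(\frac{1}{-5} \right)} \right)} + m\right) \left(-170\right) = \left(\left(-3 + \frac{-1 + \frac{1}{-5}}{-5}\right) + 3 i \sqrt{21}\right) \left(-170\right) = \left(\left(-3 - \frac{-1 - \frac{1}{5}}{5}\right) + 3 i \sqrt{21}\right) \left(-170\right) = \left(\left(-3 - - \frac{6}{25}\right) + 3 i \sqrt{21}\right) \left(-170\right) = \left(\left(-3 + \frac{6}{25}\right) + 3 i \sqrt{21}\right) \left(-170\right) = \left(- \frac{69}{25} + 3 i \sqrt{21}\right) \left(-170\right) = \frac{2346}{5} - 510 i \sqrt{21}$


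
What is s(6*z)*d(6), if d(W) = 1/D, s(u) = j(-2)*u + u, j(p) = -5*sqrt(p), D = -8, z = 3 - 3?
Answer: 0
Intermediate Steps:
z = 0
s(u) = u - 5*I*u*sqrt(2) (s(u) = (-5*I*sqrt(2))*u + u = -5*I*u*sqrt(2) + u = u - 5*I*u*sqrt(2))
d(W) = -1/8 (d(W) = 1/(-8) = -1/8)
s(6*z)*d(6) = ((6*0)*(1 - 5*I*sqrt(2)))*(-1/8) = (0*(1 - 5*I*sqrt(2)))*(-1/8) = 0*(-1/8) = 0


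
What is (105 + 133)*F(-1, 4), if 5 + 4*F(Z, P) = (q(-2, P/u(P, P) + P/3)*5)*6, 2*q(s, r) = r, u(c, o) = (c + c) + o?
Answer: 1190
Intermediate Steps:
u(c, o) = o + 2*c (u(c, o) = 2*c + o = o + 2*c)
q(s, r) = r/2
F(Z, P) = 5*P/4 (F(Z, P) = -5/4 + ((((P/(P + 2*P) + P/3)/2)*5)*6)/4 = -5/4 + ((((P/((3*P)) + P*(1/3))/2)*5)*6)/4 = -5/4 + ((((P*(1/(3*P)) + P/3)/2)*5)*6)/4 = -5/4 + ((((1/3 + P/3)/2)*5)*6)/4 = -5/4 + (((1/6 + P/6)*5)*6)/4 = -5/4 + ((5/6 + 5*P/6)*6)/4 = -5/4 + (5 + 5*P)/4 = -5/4 + (5/4 + 5*P/4) = 5*P/4)
(105 + 133)*F(-1, 4) = (105 + 133)*((5/4)*4) = 238*5 = 1190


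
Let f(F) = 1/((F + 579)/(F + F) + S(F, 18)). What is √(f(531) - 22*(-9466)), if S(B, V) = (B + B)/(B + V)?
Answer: √215535594735019/32171 ≈ 456.35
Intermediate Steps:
S(B, V) = 2*B/(B + V) (S(B, V) = (2*B)/(B + V) = 2*B/(B + V))
f(F) = 1/((579 + F)/(2*F) + 2*F/(18 + F)) (f(F) = 1/((F + 579)/(F + F) + 2*F/(F + 18)) = 1/((579 + F)/((2*F)) + 2*F/(18 + F)) = 1/((579 + F)*(1/(2*F)) + 2*F/(18 + F)) = 1/((579 + F)/(2*F) + 2*F/(18 + F)))
√(f(531) - 22*(-9466)) = √(2*531*(18 + 531)/(10422 + 5*531² + 597*531) - 22*(-9466)) = √(2*531*549/(10422 + 5*281961 + 317007) + 208252) = √(2*531*549/(10422 + 1409805 + 317007) + 208252) = √(2*531*549/1737234 + 208252) = √(2*531*(1/1737234)*549 + 208252) = √(10797/32171 + 208252) = √(6699685889/32171) = √215535594735019/32171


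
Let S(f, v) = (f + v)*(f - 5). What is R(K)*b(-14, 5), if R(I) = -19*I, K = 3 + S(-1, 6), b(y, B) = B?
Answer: 2565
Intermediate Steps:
S(f, v) = (-5 + f)*(f + v) (S(f, v) = (f + v)*(-5 + f) = (-5 + f)*(f + v))
K = -27 (K = 3 + ((-1)² - 5*(-1) - 5*6 - 1*6) = 3 + (1 + 5 - 30 - 6) = 3 - 30 = -27)
R(K)*b(-14, 5) = -19*(-27)*5 = 513*5 = 2565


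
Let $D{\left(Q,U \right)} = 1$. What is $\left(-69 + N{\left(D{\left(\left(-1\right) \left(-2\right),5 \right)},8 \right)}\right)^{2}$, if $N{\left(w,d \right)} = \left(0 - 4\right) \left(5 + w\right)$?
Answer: $8649$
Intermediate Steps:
$N{\left(w,d \right)} = -20 - 4 w$ ($N{\left(w,d \right)} = - 4 \left(5 + w\right) = -20 - 4 w$)
$\left(-69 + N{\left(D{\left(\left(-1\right) \left(-2\right),5 \right)},8 \right)}\right)^{2} = \left(-69 - 24\right)^{2} = \left(-93\right)^{2} = 8649$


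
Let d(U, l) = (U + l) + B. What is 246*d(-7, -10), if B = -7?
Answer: -5904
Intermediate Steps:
d(U, l) = -7 + U + l (d(U, l) = (U + l) - 7 = -7 + U + l)
246*d(-7, -10) = 246*(-7 - 7 - 10) = 246*(-24) = -5904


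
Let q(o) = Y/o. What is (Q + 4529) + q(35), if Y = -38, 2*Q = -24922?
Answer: -277658/35 ≈ -7933.1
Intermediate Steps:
Q = -12461 (Q = (½)*(-24922) = -12461)
q(o) = -38/o
(Q + 4529) + q(35) = (-12461 + 4529) - 38/35 = -7932 - 38*1/35 = -7932 - 38/35 = -277658/35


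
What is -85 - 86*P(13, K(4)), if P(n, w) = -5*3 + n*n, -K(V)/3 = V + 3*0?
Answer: -13329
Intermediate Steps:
K(V) = -3*V (K(V) = -3*(V + 3*0) = -3*(V + 0) = -3*V)
P(n, w) = -15 + n**2
-85 - 86*P(13, K(4)) = -85 - 86*(-15 + 13**2) = -85 - 86*(-15 + 169) = -85 - 86*154 = -85 - 13244 = -13329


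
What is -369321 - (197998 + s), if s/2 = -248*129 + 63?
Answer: -503461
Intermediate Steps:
s = -63858 (s = 2*(-248*129 + 63) = 2*(-31992 + 63) = 2*(-31929) = -63858)
-369321 - (197998 + s) = -369321 - (197998 - 63858) = -369321 - 1*134140 = -369321 - 134140 = -503461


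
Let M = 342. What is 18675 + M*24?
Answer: 26883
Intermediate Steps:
18675 + M*24 = 18675 + 342*24 = 18675 + 8208 = 26883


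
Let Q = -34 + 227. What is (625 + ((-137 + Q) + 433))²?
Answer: 1240996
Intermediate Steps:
Q = 193
(625 + ((-137 + Q) + 433))² = (625 + ((-137 + 193) + 433))² = (625 + (56 + 433))² = (625 + 489)² = 1114² = 1240996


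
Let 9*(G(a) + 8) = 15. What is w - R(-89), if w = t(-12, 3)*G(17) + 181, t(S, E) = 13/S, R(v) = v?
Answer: 9967/36 ≈ 276.86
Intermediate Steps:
G(a) = -19/3 (G(a) = -8 + (⅑)*15 = -8 + 5/3 = -19/3)
w = 6763/36 (w = (13/(-12))*(-19/3) + 181 = (13*(-1/12))*(-19/3) + 181 = -13/12*(-19/3) + 181 = 247/36 + 181 = 6763/36 ≈ 187.86)
w - R(-89) = 6763/36 - 1*(-89) = 6763/36 + 89 = 9967/36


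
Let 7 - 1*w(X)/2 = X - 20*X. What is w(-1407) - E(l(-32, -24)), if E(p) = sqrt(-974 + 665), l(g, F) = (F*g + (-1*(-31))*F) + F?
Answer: -53452 - I*sqrt(309) ≈ -53452.0 - 17.578*I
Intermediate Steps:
l(g, F) = 32*F + F*g (l(g, F) = (F*g + 31*F) + F = (31*F + F*g) + F = 32*F + F*g)
w(X) = 14 + 38*X (w(X) = 14 - 2*(X - 20*X) = 14 - (-38)*X = 14 + 38*X)
E(p) = I*sqrt(309) (E(p) = sqrt(-309) = I*sqrt(309))
w(-1407) - E(l(-32, -24)) = (14 + 38*(-1407)) - I*sqrt(309) = (14 - 53466) - I*sqrt(309) = -53452 - I*sqrt(309)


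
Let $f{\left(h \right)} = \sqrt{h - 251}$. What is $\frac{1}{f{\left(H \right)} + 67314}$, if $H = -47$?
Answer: $\frac{33657}{2265587447} - \frac{i \sqrt{298}}{4531174894} \approx 1.4856 \cdot 10^{-5} - 3.8098 \cdot 10^{-9} i$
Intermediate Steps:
$f{\left(h \right)} = \sqrt{-251 + h}$ ($f{\left(h \right)} = \sqrt{h - 251} = \sqrt{-251 + h}$)
$\frac{1}{f{\left(H \right)} + 67314} = \frac{1}{\sqrt{-251 - 47} + 67314} = \frac{1}{\sqrt{-298} + 67314} = \frac{1}{i \sqrt{298} + 67314} = \frac{1}{67314 + i \sqrt{298}}$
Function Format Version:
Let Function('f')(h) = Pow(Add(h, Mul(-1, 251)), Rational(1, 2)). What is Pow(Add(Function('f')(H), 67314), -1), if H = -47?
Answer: Add(Rational(33657, 2265587447), Mul(Rational(-1, 4531174894), I, Pow(298, Rational(1, 2)))) ≈ Add(1.4856e-5, Mul(-3.8098e-9, I))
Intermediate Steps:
Function('f')(h) = Pow(Add(-251, h), Rational(1, 2)) (Function('f')(h) = Pow(Add(h, -251), Rational(1, 2)) = Pow(Add(-251, h), Rational(1, 2)))
Pow(Add(Function('f')(H), 67314), -1) = Pow(Add(Pow(Add(-251, -47), Rational(1, 2)), 67314), -1) = Pow(Add(Pow(-298, Rational(1, 2)), 67314), -1) = Pow(Add(Mul(I, Pow(298, Rational(1, 2))), 67314), -1) = Pow(Add(67314, Mul(I, Pow(298, Rational(1, 2)))), -1)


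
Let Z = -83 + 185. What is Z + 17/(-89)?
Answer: 9061/89 ≈ 101.81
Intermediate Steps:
Z = 102
Z + 17/(-89) = 102 + 17/(-89) = 102 + 17*(-1/89) = 102 - 17/89 = 9061/89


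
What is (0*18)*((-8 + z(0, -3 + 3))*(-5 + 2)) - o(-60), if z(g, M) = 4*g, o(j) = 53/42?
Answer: -53/42 ≈ -1.2619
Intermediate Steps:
o(j) = 53/42 (o(j) = 53*(1/42) = 53/42)
(0*18)*((-8 + z(0, -3 + 3))*(-5 + 2)) - o(-60) = (0*18)*((-8 + 4*0)*(-5 + 2)) - 1*53/42 = 0*((-8 + 0)*(-3)) - 53/42 = 0*(-8*(-3)) - 53/42 = 0*24 - 53/42 = 0 - 53/42 = -53/42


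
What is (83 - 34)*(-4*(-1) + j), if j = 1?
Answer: 245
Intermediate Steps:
(83 - 34)*(-4*(-1) + j) = (83 - 34)*(-4*(-1) + 1) = 49*(4 + 1) = 49*5 = 245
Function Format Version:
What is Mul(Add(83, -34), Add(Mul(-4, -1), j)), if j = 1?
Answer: 245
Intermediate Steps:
Mul(Add(83, -34), Add(Mul(-4, -1), j)) = Mul(Add(83, -34), Add(Mul(-4, -1), 1)) = Mul(49, Add(4, 1)) = Mul(49, 5) = 245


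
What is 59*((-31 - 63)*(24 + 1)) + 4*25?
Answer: -138550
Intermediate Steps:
59*((-31 - 63)*(24 + 1)) + 4*25 = 59*(-94*25) + 100 = 59*(-2350) + 100 = -138650 + 100 = -138550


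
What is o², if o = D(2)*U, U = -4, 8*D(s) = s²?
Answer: 4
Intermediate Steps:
D(s) = s²/8
o = -2 (o = ((⅛)*2²)*(-4) = ((⅛)*4)*(-4) = (½)*(-4) = -2)
o² = (-2)² = 4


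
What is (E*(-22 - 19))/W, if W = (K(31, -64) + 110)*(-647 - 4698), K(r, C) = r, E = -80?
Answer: -656/150729 ≈ -0.0043522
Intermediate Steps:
W = -753645 (W = (31 + 110)*(-647 - 4698) = 141*(-5345) = -753645)
(E*(-22 - 19))/W = -80*(-22 - 19)/(-753645) = -80*(-41)*(-1/753645) = 3280*(-1/753645) = -656/150729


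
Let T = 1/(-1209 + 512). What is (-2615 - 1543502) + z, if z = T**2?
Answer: -751117553652/485809 ≈ -1.5461e+6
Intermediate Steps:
T = -1/697 (T = 1/(-697) = -1/697 ≈ -0.0014347)
z = 1/485809 (z = (-1/697)**2 = 1/485809 ≈ 2.0584e-6)
(-2615 - 1543502) + z = (-2615 - 1543502) + 1/485809 = -1546117 + 1/485809 = -751117553652/485809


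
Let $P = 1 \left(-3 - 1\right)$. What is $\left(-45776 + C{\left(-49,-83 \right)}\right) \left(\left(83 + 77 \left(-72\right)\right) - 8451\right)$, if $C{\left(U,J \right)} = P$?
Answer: $636891360$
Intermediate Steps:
$P = -4$ ($P = 1 \left(-4\right) = -4$)
$C{\left(U,J \right)} = -4$
$\left(-45776 + C{\left(-49,-83 \right)}\right) \left(\left(83 + 77 \left(-72\right)\right) - 8451\right) = \left(-45776 - 4\right) \left(\left(83 + 77 \left(-72\right)\right) - 8451\right) = - 45780 \left(\left(83 - 5544\right) - 8451\right) = - 45780 \left(-5461 - 8451\right) = \left(-45780\right) \left(-13912\right) = 636891360$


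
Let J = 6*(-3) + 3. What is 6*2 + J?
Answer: -3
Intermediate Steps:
J = -15 (J = -18 + 3 = -15)
6*2 + J = 6*2 - 15 = 12 - 15 = -3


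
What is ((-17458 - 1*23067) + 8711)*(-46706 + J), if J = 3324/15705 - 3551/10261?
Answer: 79817583490341898/53716335 ≈ 1.4859e+9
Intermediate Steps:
J = -7220297/53716335 (J = 3324*(1/15705) - 3551*1/10261 = 1108/5235 - 3551/10261 = -7220297/53716335 ≈ -0.13442)
((-17458 - 1*23067) + 8711)*(-46706 + J) = ((-17458 - 1*23067) + 8711)*(-46706 - 7220297/53716335) = ((-17458 - 23067) + 8711)*(-2508882362807/53716335) = (-40525 + 8711)*(-2508882362807/53716335) = -31814*(-2508882362807/53716335) = 79817583490341898/53716335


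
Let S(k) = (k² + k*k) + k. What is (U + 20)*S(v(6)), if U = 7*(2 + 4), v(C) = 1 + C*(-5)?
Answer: 102486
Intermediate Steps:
v(C) = 1 - 5*C
U = 42 (U = 7*6 = 42)
S(k) = k + 2*k² (S(k) = (k² + k²) + k = 2*k² + k = k + 2*k²)
(U + 20)*S(v(6)) = (42 + 20)*((1 - 5*6)*(1 + 2*(1 - 5*6))) = 62*((1 - 30)*(1 + 2*(1 - 30))) = 62*(-29*(1 + 2*(-29))) = 62*(-29*(1 - 58)) = 62*(-29*(-57)) = 62*1653 = 102486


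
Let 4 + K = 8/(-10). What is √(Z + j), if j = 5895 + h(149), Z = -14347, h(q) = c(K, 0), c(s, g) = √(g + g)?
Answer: 2*I*√2113 ≈ 91.935*I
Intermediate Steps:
K = -24/5 (K = -4 + 8/(-10) = -4 + 8*(-⅒) = -4 - ⅘ = -24/5 ≈ -4.8000)
c(s, g) = √2*√g (c(s, g) = √(2*g) = √2*√g)
h(q) = 0 (h(q) = √2*√0 = √2*0 = 0)
j = 5895 (j = 5895 + 0 = 5895)
√(Z + j) = √(-14347 + 5895) = √(-8452) = 2*I*√2113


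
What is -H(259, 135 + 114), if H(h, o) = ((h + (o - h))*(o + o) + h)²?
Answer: -15440796121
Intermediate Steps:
H(h, o) = (h + 2*o²)² (H(h, o) = (o*(2*o) + h)² = (2*o² + h)² = (h + 2*o²)²)
-H(259, 135 + 114) = -(259 + 2*(135 + 114)²)² = -(259 + 2*249²)² = -(259 + 2*62001)² = -(259 + 124002)² = -1*124261² = -1*15440796121 = -15440796121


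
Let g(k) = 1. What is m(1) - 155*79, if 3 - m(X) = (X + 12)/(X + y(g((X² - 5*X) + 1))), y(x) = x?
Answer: -24497/2 ≈ -12249.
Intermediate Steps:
m(X) = 3 - (12 + X)/(1 + X) (m(X) = 3 - (X + 12)/(X + 1) = 3 - (12 + X)/(1 + X))
m(1) - 155*79 = (-9 + 2*1)/(1 + 1) - 155*79 = (-9 + 2)/2 - 12245 = (½)*(-7) - 12245 = -7/2 - 12245 = -24497/2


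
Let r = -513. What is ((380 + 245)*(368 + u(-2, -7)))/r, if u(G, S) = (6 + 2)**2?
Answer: -10000/19 ≈ -526.32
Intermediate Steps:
u(G, S) = 64 (u(G, S) = 8**2 = 64)
((380 + 245)*(368 + u(-2, -7)))/r = ((380 + 245)*(368 + 64))/(-513) = (625*432)*(-1/513) = 270000*(-1/513) = -10000/19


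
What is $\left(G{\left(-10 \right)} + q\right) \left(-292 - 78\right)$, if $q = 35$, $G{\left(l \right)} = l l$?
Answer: $-49950$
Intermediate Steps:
$G{\left(l \right)} = l^{2}$
$\left(G{\left(-10 \right)} + q\right) \left(-292 - 78\right) = \left(\left(-10\right)^{2} + 35\right) \left(-292 - 78\right) = \left(100 + 35\right) \left(-370\right) = 135 \left(-370\right) = -49950$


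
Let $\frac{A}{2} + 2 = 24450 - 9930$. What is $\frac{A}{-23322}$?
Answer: $- \frac{14518}{11661} \approx -1.245$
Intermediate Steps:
$A = 29036$ ($A = -4 + 2 \left(24450 - 9930\right) = -4 + 2 \cdot 14520 = -4 + 29040 = 29036$)
$\frac{A}{-23322} = \frac{29036}{-23322} = 29036 \left(- \frac{1}{23322}\right) = - \frac{14518}{11661}$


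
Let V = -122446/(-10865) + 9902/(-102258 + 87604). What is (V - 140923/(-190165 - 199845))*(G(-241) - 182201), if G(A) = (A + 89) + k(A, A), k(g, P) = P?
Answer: -6210770757490679639/3104785952855 ≈ -2.0004e+6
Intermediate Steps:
V = 843369227/79607855 (V = -122446*(-1/10865) + 9902/(-14654) = 122446/10865 + 9902*(-1/14654) = 122446/10865 - 4951/7327 = 843369227/79607855 ≈ 10.594)
G(A) = 89 + 2*A (G(A) = (A + 89) + A = (89 + A) + A = 89 + 2*A)
(V - 140923/(-190165 - 199845))*(G(-241) - 182201) = (843369227/79607855 - 140923/(-190165 - 199845))*((89 + 2*(-241)) - 182201) = (843369227/79607855 - 140923/(-390010))*((89 - 482) - 182201) = (843369227/79607855 - 140923*(-1/390010))*(-393 - 182201) = (843369227/79607855 + 140923/390010)*(-182594) = (68028201994487/6209571905710)*(-182594) = -6210770757490679639/3104785952855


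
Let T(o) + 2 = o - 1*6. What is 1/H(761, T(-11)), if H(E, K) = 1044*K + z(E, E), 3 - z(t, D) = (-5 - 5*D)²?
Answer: -1/14535933 ≈ -6.8795e-8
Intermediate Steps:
T(o) = -8 + o (T(o) = -2 + (o - 1*6) = -2 + (o - 6) = -2 + (-6 + o) = -8 + o)
z(t, D) = 3 - (-5 - 5*D)²
H(E, K) = 3 - 25*(1 + E)² + 1044*K (H(E, K) = 1044*K + (3 - 25*(1 + E)²) = 3 - 25*(1 + E)² + 1044*K)
1/H(761, T(-11)) = 1/(3 - 25*(1 + 761)² + 1044*(-8 - 11)) = 1/(3 - 25*762² + 1044*(-19)) = 1/(3 - 25*580644 - 19836) = 1/(3 - 14516100 - 19836) = 1/(-14535933) = -1/14535933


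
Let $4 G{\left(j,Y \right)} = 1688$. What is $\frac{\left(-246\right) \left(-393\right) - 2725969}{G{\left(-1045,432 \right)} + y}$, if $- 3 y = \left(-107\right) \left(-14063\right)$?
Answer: $\frac{7887873}{1503475} \approx 5.2464$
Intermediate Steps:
$G{\left(j,Y \right)} = 422$ ($G{\left(j,Y \right)} = \frac{1}{4} \cdot 1688 = 422$)
$y = - \frac{1504741}{3}$ ($y = - \frac{\left(-107\right) \left(-14063\right)}{3} = \left(- \frac{1}{3}\right) 1504741 = - \frac{1504741}{3} \approx -5.0158 \cdot 10^{5}$)
$\frac{\left(-246\right) \left(-393\right) - 2725969}{G{\left(-1045,432 \right)} + y} = \frac{\left(-246\right) \left(-393\right) - 2725969}{422 - \frac{1504741}{3}} = \frac{96678 - 2725969}{- \frac{1503475}{3}} = \left(-2629291\right) \left(- \frac{3}{1503475}\right) = \frac{7887873}{1503475}$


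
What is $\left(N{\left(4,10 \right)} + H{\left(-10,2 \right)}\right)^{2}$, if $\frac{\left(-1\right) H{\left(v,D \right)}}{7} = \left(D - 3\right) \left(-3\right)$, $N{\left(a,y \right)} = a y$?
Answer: $361$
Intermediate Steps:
$H{\left(v,D \right)} = -63 + 21 D$ ($H{\left(v,D \right)} = - 7 \left(D - 3\right) \left(-3\right) = - 7 \left(-3 + D\right) \left(-3\right) = - 7 \left(9 - 3 D\right) = -63 + 21 D$)
$\left(N{\left(4,10 \right)} + H{\left(-10,2 \right)}\right)^{2} = \left(4 \cdot 10 + \left(-63 + 21 \cdot 2\right)\right)^{2} = \left(40 + \left(-63 + 42\right)\right)^{2} = \left(40 - 21\right)^{2} = 19^{2} = 361$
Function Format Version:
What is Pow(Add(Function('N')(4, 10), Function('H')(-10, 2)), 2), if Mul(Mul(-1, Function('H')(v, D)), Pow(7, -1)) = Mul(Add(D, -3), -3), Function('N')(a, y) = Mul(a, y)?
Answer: 361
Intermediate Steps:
Function('H')(v, D) = Add(-63, Mul(21, D)) (Function('H')(v, D) = Mul(-7, Mul(Add(D, -3), -3)) = Mul(-7, Mul(Add(-3, D), -3)) = Mul(-7, Add(9, Mul(-3, D))) = Add(-63, Mul(21, D)))
Pow(Add(Function('N')(4, 10), Function('H')(-10, 2)), 2) = Pow(Add(Mul(4, 10), Add(-63, Mul(21, 2))), 2) = Pow(Add(40, Add(-63, 42)), 2) = Pow(Add(40, -21), 2) = Pow(19, 2) = 361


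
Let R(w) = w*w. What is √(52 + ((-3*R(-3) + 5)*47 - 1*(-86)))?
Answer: 8*I*√14 ≈ 29.933*I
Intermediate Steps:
R(w) = w²
√(52 + ((-3*R(-3) + 5)*47 - 1*(-86))) = √(52 + ((-3*(-3)² + 5)*47 - 1*(-86))) = √(52 + ((-3*9 + 5)*47 + 86)) = √(52 + ((-27 + 5)*47 + 86)) = √(52 + (-22*47 + 86)) = √(52 + (-1034 + 86)) = √(52 - 948) = √(-896) = 8*I*√14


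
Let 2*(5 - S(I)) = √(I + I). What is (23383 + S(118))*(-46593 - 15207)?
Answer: -1445378400 + 61800*√59 ≈ -1.4449e+9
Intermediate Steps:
S(I) = 5 - √2*√I/2 (S(I) = 5 - √(I + I)/2 = 5 - √2*√I/2)
(23383 + S(118))*(-46593 - 15207) = (23383 + (5 - √2*√118/2))*(-46593 - 15207) = (23383 + (5 - √59))*(-61800) = (23388 - √59)*(-61800) = -1445378400 + 61800*√59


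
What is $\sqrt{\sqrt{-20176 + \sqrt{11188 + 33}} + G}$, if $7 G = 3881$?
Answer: $\frac{\sqrt{27167 + 49 i \sqrt{20176 - 7 \sqrt{229}}}}{7} \approx 23.735 + 2.9844 i$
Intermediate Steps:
$G = \frac{3881}{7}$ ($G = \frac{1}{7} \cdot 3881 = \frac{3881}{7} \approx 554.43$)
$\sqrt{\sqrt{-20176 + \sqrt{11188 + 33}} + G} = \sqrt{\sqrt{-20176 + \sqrt{11188 + 33}} + \frac{3881}{7}} = \sqrt{\sqrt{-20176 + \sqrt{11221}} + \frac{3881}{7}} = \sqrt{\sqrt{-20176 + 7 \sqrt{229}} + \frac{3881}{7}} = \sqrt{\frac{3881}{7} + \sqrt{-20176 + 7 \sqrt{229}}}$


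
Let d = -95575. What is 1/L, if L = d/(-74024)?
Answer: 74024/95575 ≈ 0.77451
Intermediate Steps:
L = 95575/74024 (L = -95575/(-74024) = -95575*(-1/74024) = 95575/74024 ≈ 1.2911)
1/L = 1/(95575/74024) = 74024/95575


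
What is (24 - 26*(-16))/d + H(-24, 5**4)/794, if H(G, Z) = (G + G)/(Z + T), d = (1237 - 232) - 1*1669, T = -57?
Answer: -1550534/2339521 ≈ -0.66276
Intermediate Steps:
d = -664 (d = 1005 - 1669 = -664)
H(G, Z) = 2*G/(-57 + Z) (H(G, Z) = (G + G)/(Z - 57) = (2*G)/(-57 + Z) = 2*G/(-57 + Z))
(24 - 26*(-16))/d + H(-24, 5**4)/794 = (24 - 26*(-16))/(-664) + (2*(-24)/(-57 + 5**4))/794 = (24 + 416)*(-1/664) + (2*(-24)/(-57 + 625))*(1/794) = 440*(-1/664) + (2*(-24)/568)*(1/794) = -55/83 + (2*(-24)*(1/568))*(1/794) = -55/83 - 6/71*1/794 = -55/83 - 3/28187 = -1550534/2339521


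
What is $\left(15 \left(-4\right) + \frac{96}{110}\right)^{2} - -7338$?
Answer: $\frac{32772954}{3025} \approx 10834.0$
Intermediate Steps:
$\left(15 \left(-4\right) + \frac{96}{110}\right)^{2} - -7338 = \left(-60 + 96 \cdot \frac{1}{110}\right)^{2} + 7338 = \left(-60 + \frac{48}{55}\right)^{2} + 7338 = \left(- \frac{3252}{55}\right)^{2} + 7338 = \frac{10575504}{3025} + 7338 = \frac{32772954}{3025}$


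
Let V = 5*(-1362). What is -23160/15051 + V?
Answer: -34173490/5017 ≈ -6811.5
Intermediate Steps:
V = -6810
-23160/15051 + V = -23160/15051 - 6810 = -23160*1/15051 - 6810 = -7720/5017 - 6810 = -34173490/5017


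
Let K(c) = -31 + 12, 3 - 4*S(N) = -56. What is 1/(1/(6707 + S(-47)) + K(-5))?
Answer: -26887/510849 ≈ -0.052632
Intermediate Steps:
S(N) = 59/4 (S(N) = ¾ - ¼*(-56) = ¾ + 14 = 59/4)
K(c) = -19
1/(1/(6707 + S(-47)) + K(-5)) = 1/(1/(6707 + 59/4) - 19) = 1/(1/(26887/4) - 19) = 1/(4/26887 - 19) = 1/(-510849/26887) = -26887/510849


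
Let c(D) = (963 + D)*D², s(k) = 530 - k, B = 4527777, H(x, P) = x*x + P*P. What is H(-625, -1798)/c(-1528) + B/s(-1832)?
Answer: 2986410936615311/1557919645760 ≈ 1916.9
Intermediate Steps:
H(x, P) = P² + x² (H(x, P) = x² + P² = P² + x²)
c(D) = D²*(963 + D)
H(-625, -1798)/c(-1528) + B/s(-1832) = ((-1798)² + (-625)²)/(((-1528)²*(963 - 1528))) + 4527777/(530 - 1*(-1832)) = (3232804 + 390625)/((2334784*(-565))) + 4527777/(530 + 1832) = 3623429/(-1319152960) + 4527777/2362 = 3623429*(-1/1319152960) + 4527777*(1/2362) = -3623429/1319152960 + 4527777/2362 = 2986410936615311/1557919645760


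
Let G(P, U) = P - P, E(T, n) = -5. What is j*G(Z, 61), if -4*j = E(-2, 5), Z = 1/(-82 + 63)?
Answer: 0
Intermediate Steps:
Z = -1/19 (Z = 1/(-19) = -1/19 ≈ -0.052632)
G(P, U) = 0
j = 5/4 (j = -1/4*(-5) = 5/4 ≈ 1.2500)
j*G(Z, 61) = (5/4)*0 = 0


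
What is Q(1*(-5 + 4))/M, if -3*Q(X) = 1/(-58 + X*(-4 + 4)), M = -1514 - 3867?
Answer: -1/936294 ≈ -1.0680e-6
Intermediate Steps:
M = -5381
Q(X) = 1/174 (Q(X) = -1/(3*(-58 + X*(-4 + 4))) = -1/(3*(-58 + X*0)) = -1/(3*(-58 + 0)) = -⅓/(-58) = -⅓*(-1/58) = 1/174)
Q(1*(-5 + 4))/M = (1/174)/(-5381) = (1/174)*(-1/5381) = -1/936294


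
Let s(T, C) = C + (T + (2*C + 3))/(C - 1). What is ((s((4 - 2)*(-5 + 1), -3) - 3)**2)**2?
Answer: 28561/256 ≈ 111.57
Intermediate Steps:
s(T, C) = C + (3 + T + 2*C)/(-1 + C) (s(T, C) = C + (T + (3 + 2*C))/(-1 + C) = C + (3 + T + 2*C)/(-1 + C))
((s((4 - 2)*(-5 + 1), -3) - 3)**2)**2 = (((3 - 3 + (4 - 2)*(-5 + 1) + (-3)**2)/(-1 - 3) - 3)**2)**2 = (((3 - 3 + 2*(-4) + 9)/(-4) - 3)**2)**2 = ((-(3 - 3 - 8 + 9)/4 - 3)**2)**2 = ((-1/4*1 - 3)**2)**2 = ((-1/4 - 3)**2)**2 = ((-13/4)**2)**2 = (169/16)**2 = 28561/256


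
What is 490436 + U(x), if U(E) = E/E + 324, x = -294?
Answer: 490761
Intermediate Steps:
U(E) = 325 (U(E) = 1 + 324 = 325)
490436 + U(x) = 490436 + 325 = 490761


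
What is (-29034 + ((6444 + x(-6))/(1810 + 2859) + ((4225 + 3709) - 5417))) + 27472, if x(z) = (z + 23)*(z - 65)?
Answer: 4464132/4669 ≈ 956.12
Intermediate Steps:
x(z) = (-65 + z)*(23 + z) (x(z) = (23 + z)*(-65 + z) = (-65 + z)*(23 + z))
(-29034 + ((6444 + x(-6))/(1810 + 2859) + ((4225 + 3709) - 5417))) + 27472 = (-29034 + ((6444 + (-1495 + (-6)² - 42*(-6)))/(1810 + 2859) + ((4225 + 3709) - 5417))) + 27472 = (-29034 + ((6444 + (-1495 + 36 + 252))/4669 + (7934 - 5417))) + 27472 = (-29034 + ((6444 - 1207)*(1/4669) + 2517)) + 27472 = (-29034 + (5237*(1/4669) + 2517)) + 27472 = (-29034 + (5237/4669 + 2517)) + 27472 = (-29034 + 11757110/4669) + 27472 = -123802636/4669 + 27472 = 4464132/4669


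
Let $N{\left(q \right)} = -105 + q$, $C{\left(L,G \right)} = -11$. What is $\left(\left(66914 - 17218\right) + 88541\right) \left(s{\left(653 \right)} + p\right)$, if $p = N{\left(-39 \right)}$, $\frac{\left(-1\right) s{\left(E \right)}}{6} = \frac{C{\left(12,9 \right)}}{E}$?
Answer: $- \frac{12989577942}{653} \approx -1.9892 \cdot 10^{7}$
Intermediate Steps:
$s{\left(E \right)} = \frac{66}{E}$ ($s{\left(E \right)} = - 6 \left(- \frac{11}{E}\right) = \frac{66}{E}$)
$p = -144$ ($p = -105 - 39 = -144$)
$\left(\left(66914 - 17218\right) + 88541\right) \left(s{\left(653 \right)} + p\right) = \left(\left(66914 - 17218\right) + 88541\right) \left(\frac{66}{653} - 144\right) = \left(\left(66914 - 17218\right) + 88541\right) \left(66 \cdot \frac{1}{653} - 144\right) = \left(49696 + 88541\right) \left(\frac{66}{653} - 144\right) = 138237 \left(- \frac{93966}{653}\right) = - \frac{12989577942}{653}$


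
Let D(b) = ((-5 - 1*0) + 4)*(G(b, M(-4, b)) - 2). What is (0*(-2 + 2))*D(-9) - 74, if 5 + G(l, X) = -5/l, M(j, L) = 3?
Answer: -74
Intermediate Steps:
G(l, X) = -5 - 5/l
D(b) = 7 + 5/b (D(b) = ((-5 - 1*0) + 4)*((-5 - 5/b) - 2) = ((-5 + 0) + 4)*(-7 - 5/b) = (-5 + 4)*(-7 - 5/b) = -(-7 - 5/b) = 7 + 5/b)
(0*(-2 + 2))*D(-9) - 74 = (0*(-2 + 2))*(7 + 5/(-9)) - 74 = (0*0)*(7 + 5*(-⅑)) - 74 = 0*(7 - 5/9) - 74 = 0*(58/9) - 74 = 0 - 74 = -74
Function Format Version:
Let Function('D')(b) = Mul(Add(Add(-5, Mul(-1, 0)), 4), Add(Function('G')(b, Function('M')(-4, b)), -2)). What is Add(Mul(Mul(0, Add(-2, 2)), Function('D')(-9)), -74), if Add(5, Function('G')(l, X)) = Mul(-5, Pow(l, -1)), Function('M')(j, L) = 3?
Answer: -74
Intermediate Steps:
Function('G')(l, X) = Add(-5, Mul(-5, Pow(l, -1)))
Function('D')(b) = Add(7, Mul(5, Pow(b, -1))) (Function('D')(b) = Mul(Add(Add(-5, Mul(-1, 0)), 4), Add(Add(-5, Mul(-5, Pow(b, -1))), -2)) = Mul(Add(Add(-5, 0), 4), Add(-7, Mul(-5, Pow(b, -1)))) = Mul(Add(-5, 4), Add(-7, Mul(-5, Pow(b, -1)))) = Mul(-1, Add(-7, Mul(-5, Pow(b, -1)))) = Add(7, Mul(5, Pow(b, -1))))
Add(Mul(Mul(0, Add(-2, 2)), Function('D')(-9)), -74) = Add(Mul(Mul(0, Add(-2, 2)), Add(7, Mul(5, Pow(-9, -1)))), -74) = Add(Mul(Mul(0, 0), Add(7, Mul(5, Rational(-1, 9)))), -74) = Add(Mul(0, Add(7, Rational(-5, 9))), -74) = Add(Mul(0, Rational(58, 9)), -74) = Add(0, -74) = -74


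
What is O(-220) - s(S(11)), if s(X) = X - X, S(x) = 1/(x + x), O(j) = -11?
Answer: -11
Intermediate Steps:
S(x) = 1/(2*x)
s(X) = 0
O(-220) - s(S(11)) = -11 - 1*0 = -11 + 0 = -11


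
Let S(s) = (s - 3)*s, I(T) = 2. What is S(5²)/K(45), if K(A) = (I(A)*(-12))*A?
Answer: -55/108 ≈ -0.50926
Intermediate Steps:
K(A) = -24*A (K(A) = (2*(-12))*A = -24*A)
S(s) = s*(-3 + s) (S(s) = (-3 + s)*s = s*(-3 + s))
S(5²)/K(45) = (5²*(-3 + 5²))/((-24*45)) = (25*(-3 + 25))/(-1080) = (25*22)*(-1/1080) = 550*(-1/1080) = -55/108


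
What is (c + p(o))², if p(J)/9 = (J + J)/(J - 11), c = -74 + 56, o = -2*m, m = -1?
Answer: 484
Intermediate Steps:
o = 2 (o = -2*(-1) = 2)
c = -18
p(J) = 18*J/(-11 + J) (p(J) = 9*((J + J)/(J - 11)) = 9*((2*J)/(-11 + J)) = 9*(2*J/(-11 + J)) = 18*J/(-11 + J))
(c + p(o))² = (-18 + 18*2/(-11 + 2))² = (-18 + 18*2/(-9))² = (-18 + 18*2*(-⅑))² = (-18 - 4)² = (-22)² = 484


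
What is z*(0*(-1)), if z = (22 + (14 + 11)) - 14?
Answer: 0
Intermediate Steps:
z = 33 (z = (22 + 25) - 14 = 47 - 14 = 33)
z*(0*(-1)) = 33*(0*(-1)) = 33*0 = 0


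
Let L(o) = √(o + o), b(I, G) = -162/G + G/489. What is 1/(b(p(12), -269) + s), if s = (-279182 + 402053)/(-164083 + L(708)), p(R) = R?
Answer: -5795769464708052522/4037948488683285761 + 303720167755593*√354/16151793954733143044 ≈ -1.4350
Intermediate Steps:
b(I, G) = -162/G + G/489 (b(I, G) = -162/G + G*(1/489) = -162/G + G/489)
L(o) = √2*√o (L(o) = √(2*o) = √2*√o)
s = 122871/(-164083 + 2*√354) (s = (-279182 + 402053)/(-164083 + √2*√708) = 122871/(-164083 + √2*(2*√177)) = 122871/(-164083 + 2*√354) ≈ -0.74901)
1/(b(p(12), -269) + s) = 1/((-162/(-269) + (1/489)*(-269)) + (-2880148899/3846175639 - 35106*√354/3846175639)) = 1/((-162*(-1/269) - 269/489) + (-2880148899/3846175639 - 35106*√354/3846175639)) = 1/((162/269 - 269/489) + (-2880148899/3846175639 - 35106*√354/3846175639)) = 1/(6857/131541 + (-2880148899/3846175639 - 35106*√354/3846175639)) = 1/(-352484439966736/505929789729699 - 35106*√354/3846175639)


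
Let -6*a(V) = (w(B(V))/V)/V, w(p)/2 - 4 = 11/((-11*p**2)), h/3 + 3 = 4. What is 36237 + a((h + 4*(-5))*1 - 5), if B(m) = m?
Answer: 8488734027/234256 ≈ 36237.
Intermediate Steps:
h = 3 (h = -9 + 3*4 = -9 + 12 = 3)
w(p) = 8 - 2/p**2 (w(p) = 8 + 2*(11/((-11*p**2))) = 8 + 2*(11*(-1/(11*p**2))) = 8 + 2*(-1/p**2) = 8 - 2/p**2)
a(V) = -(8 - 2/V**2)/(6*V**2) (a(V) = -(8 - 2/V**2)/V/(6*V) = -(8 - 2/V**2)/(6*V**2))
36237 + a((h + 4*(-5))*1 - 5) = 36237 + (1 - 4*((3 + 4*(-5))*1 - 5)**2)/(3*((3 + 4*(-5))*1 - 5)**4) = 36237 + (1 - 4*((3 - 20)*1 - 5)**2)/(3*((3 - 20)*1 - 5)**4) = 36237 + (1 - 4*(-17*1 - 5)**2)/(3*(-17*1 - 5)**4) = 36237 + (1 - 4*(-17 - 5)**2)/(3*(-17 - 5)**4) = 36237 + (1/3)*(1 - 4*(-22)**2)/(-22)**4 = 36237 + (1/3)*(1/234256)*(1 - 4*484) = 36237 + (1/3)*(1/234256)*(1 - 1936) = 36237 + (1/3)*(1/234256)*(-1935) = 36237 - 645/234256 = 8488734027/234256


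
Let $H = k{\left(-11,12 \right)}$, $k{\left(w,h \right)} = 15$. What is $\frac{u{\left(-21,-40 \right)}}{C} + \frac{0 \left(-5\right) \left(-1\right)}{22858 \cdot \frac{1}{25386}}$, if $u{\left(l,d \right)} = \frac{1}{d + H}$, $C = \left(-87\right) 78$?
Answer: $\frac{1}{169650} \approx 5.8945 \cdot 10^{-6}$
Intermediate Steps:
$H = 15$
$C = -6786$
$u{\left(l,d \right)} = \frac{1}{15 + d}$ ($u{\left(l,d \right)} = \frac{1}{d + 15} = \frac{1}{15 + d}$)
$\frac{u{\left(-21,-40 \right)}}{C} + \frac{0 \left(-5\right) \left(-1\right)}{22858 \cdot \frac{1}{25386}} = \frac{1}{\left(15 - 40\right) \left(-6786\right)} + \frac{0 \left(-5\right) \left(-1\right)}{22858 \cdot \frac{1}{25386}} = \frac{1}{-25} \left(- \frac{1}{6786}\right) + \frac{0 \left(-1\right)}{22858 \cdot \frac{1}{25386}} = \left(- \frac{1}{25}\right) \left(- \frac{1}{6786}\right) + \frac{0}{\frac{11429}{12693}} = \frac{1}{169650} + 0 \cdot \frac{12693}{11429} = \frac{1}{169650} + 0 = \frac{1}{169650}$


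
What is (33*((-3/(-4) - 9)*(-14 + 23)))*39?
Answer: -382239/4 ≈ -95560.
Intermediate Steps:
(33*((-3/(-4) - 9)*(-14 + 23)))*39 = (33*((-3*(-¼) - 9)*9))*39 = (33*((¾ - 9)*9))*39 = (33*(-33/4*9))*39 = (33*(-297/4))*39 = -9801/4*39 = -382239/4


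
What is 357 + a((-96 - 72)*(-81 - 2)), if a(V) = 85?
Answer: 442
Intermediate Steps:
357 + a((-96 - 72)*(-81 - 2)) = 357 + 85 = 442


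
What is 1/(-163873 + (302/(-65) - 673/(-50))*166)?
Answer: -325/52783218 ≈ -6.1573e-6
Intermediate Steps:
1/(-163873 + (302/(-65) - 673/(-50))*166) = 1/(-163873 + (302*(-1/65) - 673*(-1/50))*166) = 1/(-163873 + (-302/65 + 673/50)*166) = 1/(-163873 + (5729/650)*166) = 1/(-163873 + 475507/325) = 1/(-52783218/325) = -325/52783218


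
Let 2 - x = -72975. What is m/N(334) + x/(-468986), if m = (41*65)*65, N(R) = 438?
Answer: 20302033981/51353967 ≈ 395.34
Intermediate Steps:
x = 72977 (x = 2 - 1*(-72975) = 2 + 72975 = 72977)
m = 173225 (m = 2665*65 = 173225)
m/N(334) + x/(-468986) = 173225/438 + 72977/(-468986) = 173225*(1/438) + 72977*(-1/468986) = 173225/438 - 72977/468986 = 20302033981/51353967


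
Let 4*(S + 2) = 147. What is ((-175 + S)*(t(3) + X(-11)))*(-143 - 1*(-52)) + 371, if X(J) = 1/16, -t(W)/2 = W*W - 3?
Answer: -9726997/64 ≈ -1.5198e+5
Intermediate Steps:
t(W) = 6 - 2*W**2 (t(W) = -2*(W*W - 3) = -2*(W**2 - 3) = -2*(-3 + W**2) = 6 - 2*W**2)
S = 139/4 (S = -2 + (1/4)*147 = -2 + 147/4 = 139/4 ≈ 34.750)
X(J) = 1/16
((-175 + S)*(t(3) + X(-11)))*(-143 - 1*(-52)) + 371 = ((-175 + 139/4)*((6 - 2*3**2) + 1/16))*(-143 - 1*(-52)) + 371 = (-561*((6 - 2*9) + 1/16)/4)*(-143 + 52) + 371 = -561*((6 - 18) + 1/16)/4*(-91) + 371 = -561*(-12 + 1/16)/4*(-91) + 371 = -561/4*(-191/16)*(-91) + 371 = (107151/64)*(-91) + 371 = -9750741/64 + 371 = -9726997/64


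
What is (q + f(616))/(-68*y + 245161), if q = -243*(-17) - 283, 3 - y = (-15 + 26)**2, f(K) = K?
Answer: 1488/84395 ≈ 0.017631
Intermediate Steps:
y = -118 (y = 3 - (-15 + 26)**2 = 3 - 1*11**2 = 3 - 1*121 = 3 - 121 = -118)
q = 3848 (q = 4131 - 283 = 3848)
(q + f(616))/(-68*y + 245161) = (3848 + 616)/(-68*(-118) + 245161) = 4464/(8024 + 245161) = 4464/253185 = 4464*(1/253185) = 1488/84395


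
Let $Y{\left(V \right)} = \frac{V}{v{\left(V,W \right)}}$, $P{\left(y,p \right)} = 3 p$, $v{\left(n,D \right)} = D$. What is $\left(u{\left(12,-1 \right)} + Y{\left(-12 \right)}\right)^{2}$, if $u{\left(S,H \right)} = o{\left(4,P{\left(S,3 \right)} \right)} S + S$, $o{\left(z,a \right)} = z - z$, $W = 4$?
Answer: $81$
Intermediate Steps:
$o{\left(z,a \right)} = 0$
$u{\left(S,H \right)} = S$ ($u{\left(S,H \right)} = 0 S + S = 0 + S = S$)
$Y{\left(V \right)} = \frac{V}{4}$
$\left(u{\left(12,-1 \right)} + Y{\left(-12 \right)}\right)^{2} = \left(12 + \frac{1}{4} \left(-12\right)\right)^{2} = \left(12 - 3\right)^{2} = 9^{2} = 81$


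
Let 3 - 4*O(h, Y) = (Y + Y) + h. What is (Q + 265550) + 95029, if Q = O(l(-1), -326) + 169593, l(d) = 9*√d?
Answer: 2121343/4 - 9*I/4 ≈ 5.3034e+5 - 2.25*I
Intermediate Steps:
O(h, Y) = ¾ - Y/2 - h/4 (O(h, Y) = ¾ - ((Y + Y) + h)/4 = ¾ - (2*Y + h)/4 = ¾ - (h + 2*Y)/4 = ¾ + (-Y/2 - h/4) = ¾ - Y/2 - h/4)
Q = 679027/4 - 9*I/4 (Q = (¾ - ½*(-326) - 9*√(-1)/4) + 169593 = (¾ + 163 - 9*I/4) + 169593 = (655/4 - 9*I/4) + 169593 = 679027/4 - 9*I/4 ≈ 1.6976e+5 - 2.25*I)
(Q + 265550) + 95029 = ((679027/4 - 9*I/4) + 265550) + 95029 = (1741227/4 - 9*I/4) + 95029 = 2121343/4 - 9*I/4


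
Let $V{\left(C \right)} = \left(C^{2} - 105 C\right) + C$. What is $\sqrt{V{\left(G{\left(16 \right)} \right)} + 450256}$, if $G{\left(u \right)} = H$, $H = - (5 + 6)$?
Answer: $3 \sqrt{50169} \approx 671.95$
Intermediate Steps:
$H = -11$ ($H = \left(-1\right) 11 = -11$)
$G{\left(u \right)} = -11$
$V{\left(C \right)} = C^{2} - 104 C$
$\sqrt{V{\left(G{\left(16 \right)} \right)} + 450256} = \sqrt{- 11 \left(-104 - 11\right) + 450256} = \sqrt{\left(-11\right) \left(-115\right) + 450256} = \sqrt{1265 + 450256} = \sqrt{451521} = 3 \sqrt{50169}$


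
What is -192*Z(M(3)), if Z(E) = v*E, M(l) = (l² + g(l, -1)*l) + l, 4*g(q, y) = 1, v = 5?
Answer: -12240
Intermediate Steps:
g(q, y) = ¼ (g(q, y) = (¼)*1 = ¼)
M(l) = l² + 5*l/4 (M(l) = (l² + l/4) + l = l² + 5*l/4)
Z(E) = 5*E
-192*Z(M(3)) = -960*(¼)*3*(5 + 4*3) = -960*(¼)*3*(5 + 12) = -960*(¼)*3*17 = -960*51/4 = -192*255/4 = -12240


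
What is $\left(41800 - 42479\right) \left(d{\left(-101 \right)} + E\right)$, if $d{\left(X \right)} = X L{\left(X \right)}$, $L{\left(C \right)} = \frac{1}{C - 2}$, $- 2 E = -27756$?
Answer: $- \frac{970654265}{103} \approx -9.4238 \cdot 10^{6}$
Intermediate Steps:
$E = 13878$ ($E = \left(- \frac{1}{2}\right) \left(-27756\right) = 13878$)
$L{\left(C \right)} = \frac{1}{-2 + C}$
$d{\left(X \right)} = \frac{X}{-2 + X}$
$\left(41800 - 42479\right) \left(d{\left(-101 \right)} + E\right) = \left(41800 - 42479\right) \left(- \frac{101}{-2 - 101} + 13878\right) = - 679 \left(- \frac{101}{-103} + 13878\right) = - 679 \left(\left(-101\right) \left(- \frac{1}{103}\right) + 13878\right) = - 679 \left(\frac{101}{103} + 13878\right) = \left(-679\right) \frac{1429535}{103} = - \frac{970654265}{103}$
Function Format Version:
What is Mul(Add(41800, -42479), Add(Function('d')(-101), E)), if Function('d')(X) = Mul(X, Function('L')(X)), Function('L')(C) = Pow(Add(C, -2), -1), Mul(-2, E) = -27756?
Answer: Rational(-970654265, 103) ≈ -9.4238e+6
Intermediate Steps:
E = 13878 (E = Mul(Rational(-1, 2), -27756) = 13878)
Function('L')(C) = Pow(Add(-2, C), -1)
Function('d')(X) = Mul(X, Pow(Add(-2, X), -1))
Mul(Add(41800, -42479), Add(Function('d')(-101), E)) = Mul(Add(41800, -42479), Add(Mul(-101, Pow(Add(-2, -101), -1)), 13878)) = Mul(-679, Add(Mul(-101, Pow(-103, -1)), 13878)) = Mul(-679, Add(Mul(-101, Rational(-1, 103)), 13878)) = Mul(-679, Add(Rational(101, 103), 13878)) = Mul(-679, Rational(1429535, 103)) = Rational(-970654265, 103)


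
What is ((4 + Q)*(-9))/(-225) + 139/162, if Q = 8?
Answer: 5419/4050 ≈ 1.3380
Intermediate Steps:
((4 + Q)*(-9))/(-225) + 139/162 = ((4 + 8)*(-9))/(-225) + 139/162 = (12*(-9))*(-1/225) + 139*(1/162) = -108*(-1/225) + 139/162 = 12/25 + 139/162 = 5419/4050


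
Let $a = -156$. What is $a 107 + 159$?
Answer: $-16533$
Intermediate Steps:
$a 107 + 159 = \left(-156\right) 107 + 159 = -16692 + 159 = -16533$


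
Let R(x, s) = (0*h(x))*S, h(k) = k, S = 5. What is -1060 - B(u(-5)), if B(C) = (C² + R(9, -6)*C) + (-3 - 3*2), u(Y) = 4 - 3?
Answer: -1052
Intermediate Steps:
u(Y) = 1
R(x, s) = 0 (R(x, s) = (0*x)*5 = 0*5 = 0)
B(C) = -9 + C² (B(C) = (C² + 0*C) + (-3 - 3*2) = (C² + 0) + (-3 - 6) = C² - 9 = -9 + C²)
-1060 - B(u(-5)) = -1060 - (-9 + 1²) = -1060 - (-9 + 1) = -1060 - 1*(-8) = -1060 + 8 = -1052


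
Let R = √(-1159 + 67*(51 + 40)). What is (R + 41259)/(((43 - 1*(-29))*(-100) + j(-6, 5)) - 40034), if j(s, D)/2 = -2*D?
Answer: -41259/47254 - √4938/47254 ≈ -0.87462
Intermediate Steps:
j(s, D) = -4*D (j(s, D) = 2*(-2*D) = -4*D)
R = √4938 (R = √(-1159 + 67*91) = √(-1159 + 6097) = √4938 ≈ 70.271)
(R + 41259)/(((43 - 1*(-29))*(-100) + j(-6, 5)) - 40034) = (√4938 + 41259)/(((43 - 1*(-29))*(-100) - 4*5) - 40034) = (41259 + √4938)/(((43 + 29)*(-100) - 20) - 40034) = (41259 + √4938)/((72*(-100) - 20) - 40034) = (41259 + √4938)/((-7200 - 20) - 40034) = (41259 + √4938)/(-7220 - 40034) = (41259 + √4938)/(-47254) = (41259 + √4938)*(-1/47254) = -41259/47254 - √4938/47254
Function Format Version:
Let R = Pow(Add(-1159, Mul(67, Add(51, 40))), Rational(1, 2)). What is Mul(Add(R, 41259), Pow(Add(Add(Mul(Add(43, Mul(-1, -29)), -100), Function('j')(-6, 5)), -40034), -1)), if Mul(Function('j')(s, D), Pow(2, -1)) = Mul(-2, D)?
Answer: Add(Rational(-41259, 47254), Mul(Rational(-1, 47254), Pow(4938, Rational(1, 2)))) ≈ -0.87462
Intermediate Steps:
Function('j')(s, D) = Mul(-4, D) (Function('j')(s, D) = Mul(2, Mul(-2, D)) = Mul(-4, D))
R = Pow(4938, Rational(1, 2)) (R = Pow(Add(-1159, Mul(67, 91)), Rational(1, 2)) = Pow(Add(-1159, 6097), Rational(1, 2)) = Pow(4938, Rational(1, 2)) ≈ 70.271)
Mul(Add(R, 41259), Pow(Add(Add(Mul(Add(43, Mul(-1, -29)), -100), Function('j')(-6, 5)), -40034), -1)) = Mul(Add(Pow(4938, Rational(1, 2)), 41259), Pow(Add(Add(Mul(Add(43, Mul(-1, -29)), -100), Mul(-4, 5)), -40034), -1)) = Mul(Add(41259, Pow(4938, Rational(1, 2))), Pow(Add(Add(Mul(Add(43, 29), -100), -20), -40034), -1)) = Mul(Add(41259, Pow(4938, Rational(1, 2))), Pow(Add(Add(Mul(72, -100), -20), -40034), -1)) = Mul(Add(41259, Pow(4938, Rational(1, 2))), Pow(Add(Add(-7200, -20), -40034), -1)) = Mul(Add(41259, Pow(4938, Rational(1, 2))), Pow(Add(-7220, -40034), -1)) = Mul(Add(41259, Pow(4938, Rational(1, 2))), Pow(-47254, -1)) = Mul(Add(41259, Pow(4938, Rational(1, 2))), Rational(-1, 47254)) = Add(Rational(-41259, 47254), Mul(Rational(-1, 47254), Pow(4938, Rational(1, 2))))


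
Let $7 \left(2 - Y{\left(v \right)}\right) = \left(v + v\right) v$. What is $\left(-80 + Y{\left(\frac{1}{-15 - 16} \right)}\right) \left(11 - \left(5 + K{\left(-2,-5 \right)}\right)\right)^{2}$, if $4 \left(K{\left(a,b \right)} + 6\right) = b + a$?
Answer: $- \frac{396810425}{26908} \approx -14747.0$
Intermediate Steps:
$K{\left(a,b \right)} = -6 + \frac{a}{4} + \frac{b}{4}$ ($K{\left(a,b \right)} = -6 + \frac{b + a}{4} = -6 + \frac{a + b}{4} = -6 + \left(\frac{a}{4} + \frac{b}{4}\right) = -6 + \frac{a}{4} + \frac{b}{4}$)
$Y{\left(v \right)} = 2 - \frac{2 v^{2}}{7}$ ($Y{\left(v \right)} = 2 - \frac{\left(v + v\right) v}{7} = 2 - \frac{2 v v}{7} = 2 - \frac{2 v^{2}}{7}$)
$\left(-80 + Y{\left(\frac{1}{-15 - 16} \right)}\right) \left(11 - \left(5 + K{\left(-2,-5 \right)}\right)\right)^{2} = \left(-80 + \left(2 - \frac{2 \left(\frac{1}{-15 - 16}\right)^{2}}{7}\right)\right) \left(11 - \left(-1 - \frac{5}{4} - \frac{1}{2}\right)\right)^{2} = \left(-80 + \left(2 - \frac{2 \left(\frac{1}{-31}\right)^{2}}{7}\right)\right) \left(11 - - \frac{11}{4}\right)^{2} = \left(-80 + \left(2 - \frac{2 \left(- \frac{1}{31}\right)^{2}}{7}\right)\right) \left(11 - - \frac{11}{4}\right)^{2} = \left(-80 + \left(2 - \frac{2}{6727}\right)\right) \left(11 + \left(-5 + \frac{31}{4}\right)\right)^{2} = \left(-80 + \left(2 - \frac{2}{6727}\right)\right) \left(11 + \frac{11}{4}\right)^{2} = \left(-80 + \frac{13452}{6727}\right) \left(\frac{55}{4}\right)^{2} = \left(- \frac{524708}{6727}\right) \frac{3025}{16} = - \frac{396810425}{26908}$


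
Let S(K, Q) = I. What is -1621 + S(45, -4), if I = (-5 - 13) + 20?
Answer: -1619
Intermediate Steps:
I = 2 (I = -18 + 20 = 2)
S(K, Q) = 2
-1621 + S(45, -4) = -1621 + 2 = -1619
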